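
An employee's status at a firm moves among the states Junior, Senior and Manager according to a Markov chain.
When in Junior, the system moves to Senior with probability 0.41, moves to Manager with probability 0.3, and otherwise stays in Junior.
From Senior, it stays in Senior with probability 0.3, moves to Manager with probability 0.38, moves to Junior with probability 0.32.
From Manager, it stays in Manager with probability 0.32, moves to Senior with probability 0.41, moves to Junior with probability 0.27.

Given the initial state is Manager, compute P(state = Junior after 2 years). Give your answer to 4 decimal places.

Sum over the intermediate state after 1 year:
P = P(Manager→Junior)·P(Junior→Junior) + P(Manager→Senior)·P(Senior→Junior) + P(Manager→Manager)·P(Manager→Junior)
  = 0.27×0.29 + 0.41×0.32 + 0.32×0.27
  = 0.0783 + 0.1312 + 0.0864 = 0.2959

0.2959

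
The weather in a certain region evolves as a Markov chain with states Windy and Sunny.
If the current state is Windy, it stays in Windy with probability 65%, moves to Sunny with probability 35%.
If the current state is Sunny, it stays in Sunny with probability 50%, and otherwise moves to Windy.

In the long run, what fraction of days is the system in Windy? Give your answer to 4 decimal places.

0.5882

Let the stationary distribution be π with π = πP and π_1 + π_2 = 1.
π_1 = 0.65·π_1 + 0.5·π_2
Solving with the normalization constraint gives π = (0.5882, 0.4118).
So the stationary probability of Windy is 0.5882.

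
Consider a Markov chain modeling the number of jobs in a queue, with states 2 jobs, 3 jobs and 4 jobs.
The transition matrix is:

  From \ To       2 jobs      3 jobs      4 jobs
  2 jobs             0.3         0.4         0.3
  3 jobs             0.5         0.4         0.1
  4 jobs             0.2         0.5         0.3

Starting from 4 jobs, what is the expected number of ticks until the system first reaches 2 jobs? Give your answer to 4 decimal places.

2.9730

Let t(s) be the expected number of ticks to first reach 2 jobs from state s, with t(2 jobs) = 0. Conditioning on the first tick:
t(3 jobs) = 1 + 0.4·t(3 jobs) + 0.1·t(4 jobs)
t(4 jobs) = 1 + 0.5·t(3 jobs) + 0.3·t(4 jobs)
Solving: t(3 jobs) = 2.1622, t(4 jobs) = 2.9730.
Expected ticks from 4 jobs to 2 jobs: 2.9730.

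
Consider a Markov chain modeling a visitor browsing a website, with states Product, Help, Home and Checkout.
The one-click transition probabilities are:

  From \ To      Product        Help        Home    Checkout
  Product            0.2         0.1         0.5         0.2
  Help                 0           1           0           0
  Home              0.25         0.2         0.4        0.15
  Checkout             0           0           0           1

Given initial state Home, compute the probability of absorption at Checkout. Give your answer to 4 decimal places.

0.4789

Let h(s) be the probability of absorption at Checkout starting from transient state s. Then h(Checkout) = 1 and h(Help) = 0. By first-step analysis:
h(Product) = 0.2·h(Product) + 0.1·0 + 0.5·h(Home) + 0.2·1
h(Home) = 0.25·h(Product) + 0.2·0 + 0.4·h(Home) + 0.15·1
Solving: h(Product) = 0.5493, h(Home) = 0.4789.
Starting from Home, the probability is 0.4789.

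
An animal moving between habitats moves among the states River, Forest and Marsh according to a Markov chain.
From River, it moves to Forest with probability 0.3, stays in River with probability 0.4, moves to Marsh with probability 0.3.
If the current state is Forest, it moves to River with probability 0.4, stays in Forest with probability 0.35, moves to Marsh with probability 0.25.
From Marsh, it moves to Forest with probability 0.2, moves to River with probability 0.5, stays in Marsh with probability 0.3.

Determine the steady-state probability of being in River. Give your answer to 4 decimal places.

0.4286

Let the stationary distribution be π with π = πP and π_1 + π_2 + π_3 = 1.
π_1 = 0.4·π_1 + 0.4·π_2 + 0.5·π_3
π_2 = 0.3·π_1 + 0.35·π_2 + 0.2·π_3
Solving with the normalization constraint gives π = (0.4286, 0.2857, 0.2857).
So the stationary probability of River is 0.4286.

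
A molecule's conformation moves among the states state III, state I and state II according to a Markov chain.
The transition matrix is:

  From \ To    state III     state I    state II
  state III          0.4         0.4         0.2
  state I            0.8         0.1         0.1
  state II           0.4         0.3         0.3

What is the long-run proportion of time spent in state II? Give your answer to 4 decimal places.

Let the stationary distribution be π with π = πP and π_1 + π_2 + π_3 = 1.
π_1 = 0.4·π_1 + 0.8·π_2 + 0.4·π_3
π_2 = 0.4·π_1 + 0.1·π_2 + 0.3·π_3
Solving with the normalization constraint gives π = (0.5172, 0.2931, 0.1897).
So the stationary probability of state II is 0.1897.

0.1897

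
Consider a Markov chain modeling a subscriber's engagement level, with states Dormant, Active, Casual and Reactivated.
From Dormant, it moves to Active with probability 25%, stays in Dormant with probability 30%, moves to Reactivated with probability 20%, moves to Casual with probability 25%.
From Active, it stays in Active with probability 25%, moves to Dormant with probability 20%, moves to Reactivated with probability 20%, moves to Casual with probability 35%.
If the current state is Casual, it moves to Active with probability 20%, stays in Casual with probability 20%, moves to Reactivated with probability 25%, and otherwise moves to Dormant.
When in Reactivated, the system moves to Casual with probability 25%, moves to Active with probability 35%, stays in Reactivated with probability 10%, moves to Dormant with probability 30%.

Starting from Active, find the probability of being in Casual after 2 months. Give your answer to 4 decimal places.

Propagate the distribution vector 2 months from Active.
After 0 months: (0.0000, 1.0000, 0.0000, 0.0000)
After 1 month: (0.2000, 0.2500, 0.3500, 0.2000)
After 2 months: (0.2925, 0.2525, 0.2575, 0.1975)
P(in Casual after 2 months) = 0.2575

0.2575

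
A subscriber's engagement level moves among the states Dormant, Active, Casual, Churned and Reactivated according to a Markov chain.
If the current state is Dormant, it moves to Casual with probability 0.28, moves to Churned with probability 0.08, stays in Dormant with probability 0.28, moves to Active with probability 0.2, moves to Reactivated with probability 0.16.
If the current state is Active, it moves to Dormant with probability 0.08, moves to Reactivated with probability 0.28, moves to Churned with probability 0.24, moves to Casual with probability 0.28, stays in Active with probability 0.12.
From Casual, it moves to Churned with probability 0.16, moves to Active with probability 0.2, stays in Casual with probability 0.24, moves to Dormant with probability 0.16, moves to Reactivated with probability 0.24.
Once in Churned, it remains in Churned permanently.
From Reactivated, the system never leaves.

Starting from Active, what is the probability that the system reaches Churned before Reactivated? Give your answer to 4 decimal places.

Let h(s) be the probability of absorption at Churned starting from transient state s. Then h(Churned) = 1 and h(Reactivated) = 0. By first-step analysis:
h(Dormant) = 0.28·h(Dormant) + 0.2·h(Active) + 0.28·h(Casual) + 0.08·1 + 0.16·0
h(Active) = 0.08·h(Dormant) + 0.12·h(Active) + 0.28·h(Casual) + 0.24·1 + 0.28·0
h(Casual) = 0.16·h(Dormant) + 0.2·h(Active) + 0.24·h(Casual) + 0.16·1 + 0.24·0
Solving: h(Dormant) = 0.3916, h(Active) = 0.4382, h(Casual) = 0.4083.
Starting from Active, the probability is 0.4382.

0.4382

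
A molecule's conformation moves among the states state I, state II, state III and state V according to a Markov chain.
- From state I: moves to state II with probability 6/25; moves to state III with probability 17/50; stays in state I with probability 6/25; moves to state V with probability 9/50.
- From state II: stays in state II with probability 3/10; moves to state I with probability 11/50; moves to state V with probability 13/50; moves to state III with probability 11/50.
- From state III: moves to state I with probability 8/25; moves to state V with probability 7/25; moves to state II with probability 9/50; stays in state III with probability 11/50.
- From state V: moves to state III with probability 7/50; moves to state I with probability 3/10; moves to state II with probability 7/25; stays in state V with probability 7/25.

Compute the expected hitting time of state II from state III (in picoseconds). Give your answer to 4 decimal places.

4.4927

Let t(s) be the expected number of picoseconds to first reach state II from state s, with t(state II) = 0. Conditioning on the first picosecond:
t(state I) = 1 + 0.24·t(state I) + 0.34·t(state III) + 0.18·t(state V)
t(state III) = 1 + 0.32·t(state I) + 0.22·t(state III) + 0.28·t(state V)
t(state V) = 1 + 0.3·t(state I) + 0.14·t(state III) + 0.28·t(state V)
Solving: t(state I) = 4.2843, t(state III) = 4.4927, t(state V) = 4.0476.
Expected picoseconds from state III to state II: 4.4927.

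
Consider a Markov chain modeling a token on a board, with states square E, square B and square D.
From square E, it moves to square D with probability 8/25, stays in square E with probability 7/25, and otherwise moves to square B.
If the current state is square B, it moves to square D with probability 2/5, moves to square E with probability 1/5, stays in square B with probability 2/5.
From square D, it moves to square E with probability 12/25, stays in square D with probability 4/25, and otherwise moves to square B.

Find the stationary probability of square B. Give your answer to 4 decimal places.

Let the stationary distribution be π with π = πP and π_1 + π_2 + π_3 = 1.
π_1 = 0.28·π_1 + 0.2·π_2 + 0.48·π_3
π_2 = 0.4·π_1 + 0.4·π_2 + 0.36·π_3
Solving with the normalization constraint gives π = (0.3095, 0.3879, 0.3026).
So the stationary probability of square B is 0.3879.

0.3879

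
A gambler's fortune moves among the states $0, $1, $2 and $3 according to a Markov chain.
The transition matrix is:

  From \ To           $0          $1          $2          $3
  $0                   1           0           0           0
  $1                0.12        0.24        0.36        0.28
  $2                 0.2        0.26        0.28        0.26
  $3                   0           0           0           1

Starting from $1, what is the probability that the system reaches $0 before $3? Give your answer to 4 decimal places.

Let h(s) be the probability of absorption at $0 starting from transient state s. Then h($0) = 1 and h($3) = 0. By first-step analysis:
h($1) = 0.12·1 + 0.24·h($1) + 0.36·h($2) + 0.28·0
h($2) = 0.2·1 + 0.26·h($1) + 0.28·h($2) + 0.26·0
Solving: h($1) = 0.3492, h($2) = 0.4039.
Starting from $1, the probability is 0.3492.

0.3492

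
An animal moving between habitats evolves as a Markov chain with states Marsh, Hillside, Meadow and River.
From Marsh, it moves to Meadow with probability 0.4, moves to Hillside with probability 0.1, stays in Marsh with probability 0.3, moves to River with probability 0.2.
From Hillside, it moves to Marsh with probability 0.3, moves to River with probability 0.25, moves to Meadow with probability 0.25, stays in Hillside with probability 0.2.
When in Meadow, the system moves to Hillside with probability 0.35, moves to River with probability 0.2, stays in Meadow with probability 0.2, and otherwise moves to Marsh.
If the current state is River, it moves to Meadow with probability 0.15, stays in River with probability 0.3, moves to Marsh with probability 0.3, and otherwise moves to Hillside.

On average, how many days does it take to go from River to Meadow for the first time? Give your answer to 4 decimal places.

Let t(s) be the expected number of days to first reach Meadow from state s, with t(Meadow) = 0. Conditioning on the first day:
t(Marsh) = 1 + 0.3·t(Marsh) + 0.1·t(Hillside) + 0.2·t(River)
t(Hillside) = 1 + 0.3·t(Marsh) + 0.2·t(Hillside) + 0.25·t(River)
t(River) = 1 + 0.3·t(Marsh) + 0.25·t(Hillside) + 0.3·t(River)
Solving: t(Marsh) = 3.1256, t(Hillside) = 3.7001, t(River) = 4.0896.
Expected days from River to Meadow: 4.0896.

4.0896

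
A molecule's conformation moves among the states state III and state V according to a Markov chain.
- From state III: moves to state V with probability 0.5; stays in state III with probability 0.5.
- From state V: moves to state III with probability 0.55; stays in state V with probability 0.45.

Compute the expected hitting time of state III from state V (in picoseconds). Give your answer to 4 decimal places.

1.8182

Let t(s) be the expected number of picoseconds to first reach state III from state s, with t(state III) = 0. Conditioning on the first picosecond:
t(state V) = 1 + 0.45·t(state V)
Solving: t(state V) = 1.8182.
Expected picoseconds from state V to state III: 1.8182.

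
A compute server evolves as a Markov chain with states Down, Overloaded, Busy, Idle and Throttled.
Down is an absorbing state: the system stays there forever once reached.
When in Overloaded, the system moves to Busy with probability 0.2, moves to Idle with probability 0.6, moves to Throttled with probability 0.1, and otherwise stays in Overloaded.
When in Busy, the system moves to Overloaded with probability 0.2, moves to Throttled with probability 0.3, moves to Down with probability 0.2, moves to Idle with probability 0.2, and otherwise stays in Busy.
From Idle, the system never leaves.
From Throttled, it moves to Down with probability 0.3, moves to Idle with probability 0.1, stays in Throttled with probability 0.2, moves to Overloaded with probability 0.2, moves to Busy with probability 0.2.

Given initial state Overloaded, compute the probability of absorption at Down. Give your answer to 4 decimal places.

0.1534

Let h(s) be the probability of absorption at Down starting from transient state s. Then h(Down) = 1 and h(Idle) = 0. By first-step analysis:
h(Overloaded) = 0.1·h(Overloaded) + 0.2·h(Busy) + 0.6·0 + 0.1·h(Throttled)
h(Busy) = 0.2·1 + 0.2·h(Overloaded) + 0.1·h(Busy) + 0.2·0 + 0.3·h(Throttled)
h(Throttled) = 0.3·1 + 0.2·h(Overloaded) + 0.2·h(Busy) + 0.1·0 + 0.2·h(Throttled)
Solving: h(Overloaded) = 0.1534, h(Busy) = 0.4299, h(Throttled) = 0.5208.
Starting from Overloaded, the probability is 0.1534.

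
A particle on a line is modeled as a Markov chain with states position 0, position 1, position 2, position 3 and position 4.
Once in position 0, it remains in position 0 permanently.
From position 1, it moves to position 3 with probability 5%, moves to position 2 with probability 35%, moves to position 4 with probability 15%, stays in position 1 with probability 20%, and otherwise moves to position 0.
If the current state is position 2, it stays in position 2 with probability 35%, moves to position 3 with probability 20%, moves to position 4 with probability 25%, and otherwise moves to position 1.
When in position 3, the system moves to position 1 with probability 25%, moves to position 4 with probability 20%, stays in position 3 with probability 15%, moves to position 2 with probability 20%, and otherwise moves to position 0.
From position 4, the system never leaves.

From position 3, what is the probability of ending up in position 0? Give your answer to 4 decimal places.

0.4355

Let h(s) be the probability of absorption at position 0 starting from transient state s. Then h(position 0) = 1 and h(position 4) = 0. By first-step analysis:
h(position 1) = 0.25·1 + 0.2·h(position 1) + 0.35·h(position 2) + 0.05·h(position 3) + 0.15·0
h(position 2) = 0.2·h(position 1) + 0.35·h(position 2) + 0.2·h(position 3) + 0.25·0
h(position 3) = 0.2·1 + 0.25·h(position 1) + 0.2·h(position 2) + 0.15·h(position 3) + 0.2·0
Solving: h(position 1) = 0.4603, h(position 2) = 0.2756, h(position 3) = 0.4355.
Starting from position 3, the probability is 0.4355.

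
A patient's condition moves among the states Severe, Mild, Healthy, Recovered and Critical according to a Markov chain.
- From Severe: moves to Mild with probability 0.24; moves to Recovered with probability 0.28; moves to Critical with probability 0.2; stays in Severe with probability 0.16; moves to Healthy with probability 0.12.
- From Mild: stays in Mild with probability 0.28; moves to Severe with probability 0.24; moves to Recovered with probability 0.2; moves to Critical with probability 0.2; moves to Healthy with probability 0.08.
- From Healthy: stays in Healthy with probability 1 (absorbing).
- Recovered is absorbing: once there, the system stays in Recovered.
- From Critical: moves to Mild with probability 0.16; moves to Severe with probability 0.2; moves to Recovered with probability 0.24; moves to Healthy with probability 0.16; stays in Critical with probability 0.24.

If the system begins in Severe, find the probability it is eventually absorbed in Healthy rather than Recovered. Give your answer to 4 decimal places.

Let h(s) be the probability of absorption at Healthy starting from transient state s. Then h(Healthy) = 1 and h(Recovered) = 0. By first-step analysis:
h(Severe) = 0.16·h(Severe) + 0.24·h(Mild) + 0.12·1 + 0.28·0 + 0.2·h(Critical)
h(Mild) = 0.24·h(Severe) + 0.28·h(Mild) + 0.08·1 + 0.2·0 + 0.2·h(Critical)
h(Critical) = 0.2·h(Severe) + 0.16·h(Mild) + 0.16·1 + 0.24·0 + 0.24·h(Critical)
Solving: h(Severe) = 0.3199, h(Mild) = 0.3182, h(Critical) = 0.3617.
Starting from Severe, the probability is 0.3199.

0.3199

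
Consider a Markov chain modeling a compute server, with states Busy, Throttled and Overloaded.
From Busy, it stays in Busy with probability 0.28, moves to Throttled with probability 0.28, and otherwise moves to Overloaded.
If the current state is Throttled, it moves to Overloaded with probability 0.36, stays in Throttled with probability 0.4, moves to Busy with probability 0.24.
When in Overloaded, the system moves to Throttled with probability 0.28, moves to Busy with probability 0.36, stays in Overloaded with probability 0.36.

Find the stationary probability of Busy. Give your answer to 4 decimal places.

Let the stationary distribution be π with π = πP and π_1 + π_2 + π_3 = 1.
π_1 = 0.28·π_1 + 0.24·π_2 + 0.36·π_3
π_2 = 0.28·π_1 + 0.4·π_2 + 0.28·π_3
Solving with the normalization constraint gives π = (0.2980, 0.3182, 0.3838).
So the stationary probability of Busy is 0.2980.

0.2980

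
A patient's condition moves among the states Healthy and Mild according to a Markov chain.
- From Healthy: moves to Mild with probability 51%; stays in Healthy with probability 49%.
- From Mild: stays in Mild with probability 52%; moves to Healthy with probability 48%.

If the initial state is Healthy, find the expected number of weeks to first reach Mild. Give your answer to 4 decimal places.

1.9608

Let t(s) be the expected number of weeks to first reach Mild from state s, with t(Mild) = 0. Conditioning on the first week:
t(Healthy) = 1 + 0.49·t(Healthy)
Solving: t(Healthy) = 1.9608.
Expected weeks from Healthy to Mild: 1.9608.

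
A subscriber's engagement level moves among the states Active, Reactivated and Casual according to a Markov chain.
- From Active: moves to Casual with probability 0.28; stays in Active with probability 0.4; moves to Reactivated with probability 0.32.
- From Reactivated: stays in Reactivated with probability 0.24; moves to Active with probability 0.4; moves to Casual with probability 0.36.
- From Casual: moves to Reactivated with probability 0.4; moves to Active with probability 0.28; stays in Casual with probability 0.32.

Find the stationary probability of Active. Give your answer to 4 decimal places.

Let the stationary distribution be π with π = πP and π_1 + π_2 + π_3 = 1.
π_1 = 0.4·π_1 + 0.4·π_2 + 0.28·π_3
π_2 = 0.32·π_1 + 0.24·π_2 + 0.4·π_3
Solving with the normalization constraint gives π = (0.3618, 0.3199, 0.3183).
So the stationary probability of Active is 0.3618.

0.3618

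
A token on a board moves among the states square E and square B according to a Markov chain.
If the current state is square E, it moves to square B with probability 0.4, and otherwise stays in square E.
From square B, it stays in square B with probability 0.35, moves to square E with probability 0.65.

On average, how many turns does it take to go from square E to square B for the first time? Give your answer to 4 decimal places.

Let t(s) be the expected number of turns to first reach square B from state s, with t(square B) = 0. Conditioning on the first turn:
t(square E) = 1 + 0.6·t(square E)
Solving: t(square E) = 2.5000.
Expected turns from square E to square B: 2.5000.

2.5000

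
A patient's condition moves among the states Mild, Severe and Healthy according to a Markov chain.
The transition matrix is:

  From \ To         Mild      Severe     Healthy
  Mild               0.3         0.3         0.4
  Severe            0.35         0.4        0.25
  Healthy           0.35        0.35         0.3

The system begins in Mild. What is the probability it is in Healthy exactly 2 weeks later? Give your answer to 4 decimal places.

0.3150

Sum over the intermediate state after 1 week:
P = P(Mild→Mild)·P(Mild→Healthy) + P(Mild→Severe)·P(Severe→Healthy) + P(Mild→Healthy)·P(Healthy→Healthy)
  = 0.3×0.4 + 0.3×0.25 + 0.4×0.3
  = 0.1200 + 0.0750 + 0.1200 = 0.3150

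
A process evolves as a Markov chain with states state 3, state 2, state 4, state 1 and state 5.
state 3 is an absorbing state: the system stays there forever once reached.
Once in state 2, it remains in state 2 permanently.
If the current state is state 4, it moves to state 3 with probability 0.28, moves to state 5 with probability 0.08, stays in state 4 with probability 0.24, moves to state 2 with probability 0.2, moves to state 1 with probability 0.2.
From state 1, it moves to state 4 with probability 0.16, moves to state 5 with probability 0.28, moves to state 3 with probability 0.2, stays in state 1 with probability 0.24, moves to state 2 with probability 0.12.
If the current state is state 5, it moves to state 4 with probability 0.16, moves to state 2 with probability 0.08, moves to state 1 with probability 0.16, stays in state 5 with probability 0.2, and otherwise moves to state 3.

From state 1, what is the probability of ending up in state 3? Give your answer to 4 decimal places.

Let h(s) be the probability of absorption at state 3 starting from transient state s. Then h(state 3) = 1 and h(state 2) = 0. By first-step analysis:
h(state 4) = 0.28·1 + 0.2·0 + 0.24·h(state 4) + 0.2·h(state 1) + 0.08·h(state 5)
h(state 1) = 0.2·1 + 0.12·0 + 0.16·h(state 4) + 0.24·h(state 1) + 0.28·h(state 5)
h(state 5) = 0.4·1 + 0.08·0 + 0.16·h(state 4) + 0.16·h(state 1) + 0.2·h(state 5)
Solving: h(state 4) = 0.6261, h(state 1) = 0.6751, h(state 5) = 0.7602.
Starting from state 1, the probability is 0.6751.

0.6751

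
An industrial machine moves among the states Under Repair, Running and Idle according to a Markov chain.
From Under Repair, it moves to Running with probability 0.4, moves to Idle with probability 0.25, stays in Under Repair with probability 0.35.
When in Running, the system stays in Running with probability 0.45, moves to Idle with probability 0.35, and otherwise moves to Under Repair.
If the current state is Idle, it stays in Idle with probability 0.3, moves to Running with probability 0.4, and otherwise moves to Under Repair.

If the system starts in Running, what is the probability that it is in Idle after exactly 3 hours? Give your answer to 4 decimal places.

Propagate the distribution vector 3 hours from Running.
After 0 hours: (0.0000, 1.0000, 0.0000)
After 1 hour: (0.2000, 0.4500, 0.3500)
After 2 hours: (0.2650, 0.4225, 0.3125)
After 3 hours: (0.2710, 0.4211, 0.3079)
P(in Idle after 3 hours) = 0.3079

0.3079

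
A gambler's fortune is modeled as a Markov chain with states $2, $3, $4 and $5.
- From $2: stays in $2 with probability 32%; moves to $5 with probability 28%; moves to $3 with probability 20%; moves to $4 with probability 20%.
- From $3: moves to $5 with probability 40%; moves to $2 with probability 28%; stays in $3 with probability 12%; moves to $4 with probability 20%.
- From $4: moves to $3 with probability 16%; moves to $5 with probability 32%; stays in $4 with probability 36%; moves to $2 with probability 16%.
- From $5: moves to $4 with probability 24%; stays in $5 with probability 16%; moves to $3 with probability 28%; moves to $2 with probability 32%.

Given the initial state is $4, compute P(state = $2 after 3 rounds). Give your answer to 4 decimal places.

Propagate the distribution vector 3 rounds from $4.
After 0 rounds: (0.0000, 0.0000, 1.0000, 0.0000)
After 1 round: (0.1600, 0.1600, 0.3600, 0.3200)
After 2 rounds: (0.2560, 0.1984, 0.2704, 0.2752)
After 3 rounds: (0.2688, 0.1953, 0.2543, 0.2816)
P(in $2 after 3 rounds) = 0.2688

0.2688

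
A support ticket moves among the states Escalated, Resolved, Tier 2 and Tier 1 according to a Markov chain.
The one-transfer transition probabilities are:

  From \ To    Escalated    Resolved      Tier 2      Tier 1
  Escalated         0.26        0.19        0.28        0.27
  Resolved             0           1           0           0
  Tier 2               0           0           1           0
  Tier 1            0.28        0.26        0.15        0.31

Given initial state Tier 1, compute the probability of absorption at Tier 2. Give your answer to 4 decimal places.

0.4354

Let h(s) be the probability of absorption at Tier 2 starting from transient state s. Then h(Tier 2) = 1 and h(Resolved) = 0. By first-step analysis:
h(Escalated) = 0.26·h(Escalated) + 0.19·0 + 0.28·1 + 0.27·h(Tier 1)
h(Tier 1) = 0.28·h(Escalated) + 0.26·0 + 0.15·1 + 0.31·h(Tier 1)
Solving: h(Escalated) = 0.5372, h(Tier 1) = 0.4354.
Starting from Tier 1, the probability is 0.4354.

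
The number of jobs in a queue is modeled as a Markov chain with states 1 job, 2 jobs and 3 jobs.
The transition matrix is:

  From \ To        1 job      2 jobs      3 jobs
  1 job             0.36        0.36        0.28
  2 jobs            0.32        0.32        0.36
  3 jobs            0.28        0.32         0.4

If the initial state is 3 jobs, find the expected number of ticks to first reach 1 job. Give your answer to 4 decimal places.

3.4153

Let t(s) be the expected number of ticks to first reach 1 job from state s, with t(1 job) = 0. Conditioning on the first tick:
t(2 jobs) = 1 + 0.32·t(2 jobs) + 0.36·t(3 jobs)
t(3 jobs) = 1 + 0.32·t(2 jobs) + 0.4·t(3 jobs)
Solving: t(2 jobs) = 3.2787, t(3 jobs) = 3.4153.
Expected ticks from 3 jobs to 1 job: 3.4153.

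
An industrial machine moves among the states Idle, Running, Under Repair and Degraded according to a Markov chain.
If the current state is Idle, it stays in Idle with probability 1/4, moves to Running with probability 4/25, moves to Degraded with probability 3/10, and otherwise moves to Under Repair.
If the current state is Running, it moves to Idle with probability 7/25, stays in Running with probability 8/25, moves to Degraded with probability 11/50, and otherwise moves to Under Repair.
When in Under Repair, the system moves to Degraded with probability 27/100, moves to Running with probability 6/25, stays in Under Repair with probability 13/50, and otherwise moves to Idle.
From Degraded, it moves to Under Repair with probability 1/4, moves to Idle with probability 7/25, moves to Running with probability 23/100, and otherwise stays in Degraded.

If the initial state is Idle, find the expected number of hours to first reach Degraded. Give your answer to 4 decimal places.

3.6359

Let t(s) be the expected number of hours to first reach Degraded from state s, with t(Degraded) = 0. Conditioning on the first hour:
t(Idle) = 1 + 0.25·t(Idle) + 0.16·t(Running) + 0.29·t(Under Repair)
t(Running) = 1 + 0.28·t(Idle) + 0.32·t(Running) + 0.18·t(Under Repair)
t(Under Repair) = 1 + 0.23·t(Idle) + 0.24·t(Running) + 0.26·t(Under Repair)
Solving: t(Idle) = 3.6359, t(Running) = 3.9650, t(Under Repair) = 3.7674.
Expected hours from Idle to Degraded: 3.6359.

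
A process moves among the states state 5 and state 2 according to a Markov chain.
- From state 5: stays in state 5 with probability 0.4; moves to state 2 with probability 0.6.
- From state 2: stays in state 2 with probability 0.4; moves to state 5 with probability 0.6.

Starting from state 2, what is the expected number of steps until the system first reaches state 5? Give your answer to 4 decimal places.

Let t(s) be the expected number of steps to first reach state 5 from state s, with t(state 5) = 0. Conditioning on the first step:
t(state 2) = 1 + 0.4·t(state 2)
Solving: t(state 2) = 1.6667.
Expected steps from state 2 to state 5: 1.6667.

1.6667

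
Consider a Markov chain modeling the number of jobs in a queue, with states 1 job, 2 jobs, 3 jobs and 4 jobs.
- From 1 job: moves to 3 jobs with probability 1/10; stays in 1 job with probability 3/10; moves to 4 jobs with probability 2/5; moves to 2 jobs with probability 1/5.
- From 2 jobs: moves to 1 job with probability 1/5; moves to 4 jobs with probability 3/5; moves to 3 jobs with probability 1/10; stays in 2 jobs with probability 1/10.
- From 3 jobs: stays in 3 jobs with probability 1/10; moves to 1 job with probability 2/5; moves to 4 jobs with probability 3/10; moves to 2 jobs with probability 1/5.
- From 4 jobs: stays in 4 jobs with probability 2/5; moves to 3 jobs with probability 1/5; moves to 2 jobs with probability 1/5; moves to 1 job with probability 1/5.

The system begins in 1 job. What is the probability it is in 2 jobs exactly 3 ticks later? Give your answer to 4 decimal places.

0.1820

Propagate the distribution vector 3 ticks from 1 job.
After 0 ticks: (1.0000, 0.0000, 0.0000, 0.0000)
After 1 tick: (0.3000, 0.2000, 0.1000, 0.4000)
After 2 ticks: (0.2500, 0.1800, 0.1400, 0.4300)
After 3 ticks: (0.2530, 0.1820, 0.1430, 0.4220)
P(in 2 jobs after 3 ticks) = 0.1820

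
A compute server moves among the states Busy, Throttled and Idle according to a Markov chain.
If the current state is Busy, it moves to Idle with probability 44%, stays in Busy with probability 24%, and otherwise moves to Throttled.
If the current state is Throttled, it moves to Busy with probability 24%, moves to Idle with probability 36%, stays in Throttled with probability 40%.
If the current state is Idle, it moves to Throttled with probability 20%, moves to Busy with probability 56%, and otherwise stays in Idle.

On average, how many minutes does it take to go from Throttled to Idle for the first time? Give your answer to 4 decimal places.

Let t(s) be the expected number of minutes to first reach Idle from state s, with t(Idle) = 0. Conditioning on the first minute:
t(Busy) = 1 + 0.24·t(Busy) + 0.32·t(Throttled)
t(Throttled) = 1 + 0.24·t(Busy) + 0.4·t(Throttled)
Solving: t(Busy) = 2.4262, t(Throttled) = 2.6371.
Expected minutes from Throttled to Idle: 2.6371.

2.6371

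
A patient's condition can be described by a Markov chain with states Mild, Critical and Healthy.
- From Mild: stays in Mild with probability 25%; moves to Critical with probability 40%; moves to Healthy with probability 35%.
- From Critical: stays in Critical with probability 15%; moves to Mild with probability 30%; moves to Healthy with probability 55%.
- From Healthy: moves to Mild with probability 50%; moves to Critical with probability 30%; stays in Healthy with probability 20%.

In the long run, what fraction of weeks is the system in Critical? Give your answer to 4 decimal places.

0.2916

Let the stationary distribution be π with π = πP and π_1 + π_2 + π_3 = 1.
π_1 = 0.25·π_1 + 0.3·π_2 + 0.5·π_3
π_2 = 0.4·π_1 + 0.15·π_2 + 0.3·π_3
Solving with the normalization constraint gives π = (0.3533, 0.2916, 0.3551).
So the stationary probability of Critical is 0.2916.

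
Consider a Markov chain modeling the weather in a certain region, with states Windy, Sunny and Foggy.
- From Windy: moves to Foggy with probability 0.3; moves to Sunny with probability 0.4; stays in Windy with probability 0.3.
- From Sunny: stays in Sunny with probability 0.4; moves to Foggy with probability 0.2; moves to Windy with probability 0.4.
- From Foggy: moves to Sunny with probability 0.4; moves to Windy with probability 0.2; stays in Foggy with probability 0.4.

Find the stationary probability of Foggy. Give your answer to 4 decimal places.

Let the stationary distribution be π with π = πP and π_1 + π_2 + π_3 = 1.
π_1 = 0.3·π_1 + 0.4·π_2 + 0.2·π_3
π_2 = 0.4·π_1 + 0.4·π_2 + 0.4·π_3
Solving with the normalization constraint gives π = (0.3111, 0.4000, 0.2889).
So the stationary probability of Foggy is 0.2889.

0.2889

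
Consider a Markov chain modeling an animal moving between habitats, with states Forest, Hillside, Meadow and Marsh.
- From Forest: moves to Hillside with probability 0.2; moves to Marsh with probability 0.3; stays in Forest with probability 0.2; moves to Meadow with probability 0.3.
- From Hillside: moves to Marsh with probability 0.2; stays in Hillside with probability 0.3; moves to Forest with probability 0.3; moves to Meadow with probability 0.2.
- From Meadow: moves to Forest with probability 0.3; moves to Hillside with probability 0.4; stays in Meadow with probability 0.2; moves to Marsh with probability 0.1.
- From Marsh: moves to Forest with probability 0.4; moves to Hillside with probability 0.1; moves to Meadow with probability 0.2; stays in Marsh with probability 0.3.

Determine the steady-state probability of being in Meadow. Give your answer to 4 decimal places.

Let the stationary distribution be π with π = πP and π_1 + π_2 + π_3 + π_4 = 1.
π_1 = 0.2·π_1 + 0.3·π_2 + 0.3·π_3 + 0.4·π_4
π_2 = 0.2·π_1 + 0.3·π_2 + 0.4·π_3 + 0.1·π_4
π_3 = 0.3·π_1 + 0.2·π_2 + 0.2·π_3 + 0.2·π_4
Solving with the normalization constraint gives π = (0.2936, 0.2477, 0.2294, 0.2294).
So the stationary probability of Meadow is 0.2294.

0.2294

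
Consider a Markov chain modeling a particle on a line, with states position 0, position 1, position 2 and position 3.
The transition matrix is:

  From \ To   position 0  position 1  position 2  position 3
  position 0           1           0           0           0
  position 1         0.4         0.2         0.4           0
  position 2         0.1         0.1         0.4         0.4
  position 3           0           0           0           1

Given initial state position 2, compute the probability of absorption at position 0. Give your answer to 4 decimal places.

0.2727

Let h(s) be the probability of absorption at position 0 starting from transient state s. Then h(position 0) = 1 and h(position 3) = 0. By first-step analysis:
h(position 1) = 0.4·1 + 0.2·h(position 1) + 0.4·h(position 2)
h(position 2) = 0.1·1 + 0.1·h(position 1) + 0.4·h(position 2) + 0.4·0
Solving: h(position 1) = 0.6364, h(position 2) = 0.2727.
Starting from position 2, the probability is 0.2727.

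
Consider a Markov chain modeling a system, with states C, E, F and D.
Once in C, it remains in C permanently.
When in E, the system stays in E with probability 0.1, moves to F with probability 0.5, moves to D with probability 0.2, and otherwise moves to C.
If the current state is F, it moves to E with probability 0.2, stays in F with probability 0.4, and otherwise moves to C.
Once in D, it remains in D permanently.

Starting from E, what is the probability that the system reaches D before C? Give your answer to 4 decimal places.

0.2727

Let h(s) be the probability of absorption at D starting from transient state s. Then h(D) = 1 and h(C) = 0. By first-step analysis:
h(E) = 0.2·0 + 0.1·h(E) + 0.5·h(F) + 0.2·1
h(F) = 0.4·0 + 0.2·h(E) + 0.4·h(F)
Solving: h(E) = 0.2727, h(F) = 0.0909.
Starting from E, the probability is 0.2727.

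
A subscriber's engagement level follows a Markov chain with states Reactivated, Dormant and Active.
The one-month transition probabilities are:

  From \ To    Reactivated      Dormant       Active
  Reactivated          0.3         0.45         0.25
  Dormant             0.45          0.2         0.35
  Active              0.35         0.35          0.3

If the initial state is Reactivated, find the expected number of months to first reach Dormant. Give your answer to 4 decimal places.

Let t(s) be the expected number of months to first reach Dormant from state s, with t(Dormant) = 0. Conditioning on the first month:
t(Reactivated) = 1 + 0.3·t(Reactivated) + 0.25·t(Active)
t(Active) = 1 + 0.35·t(Reactivated) + 0.3·t(Active)
Solving: t(Reactivated) = 2.3602, t(Active) = 2.6087.
Expected months from Reactivated to Dormant: 2.3602.

2.3602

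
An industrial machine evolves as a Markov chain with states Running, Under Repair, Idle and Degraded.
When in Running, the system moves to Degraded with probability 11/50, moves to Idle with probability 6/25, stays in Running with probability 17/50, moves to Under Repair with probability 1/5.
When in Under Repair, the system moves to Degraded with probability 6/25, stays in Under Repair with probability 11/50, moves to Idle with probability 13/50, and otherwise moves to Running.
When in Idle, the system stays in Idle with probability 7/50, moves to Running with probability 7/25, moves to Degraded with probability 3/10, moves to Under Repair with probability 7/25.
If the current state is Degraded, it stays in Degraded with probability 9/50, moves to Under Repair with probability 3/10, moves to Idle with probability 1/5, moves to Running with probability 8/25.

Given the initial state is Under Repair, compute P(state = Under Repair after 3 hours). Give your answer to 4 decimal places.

Propagate the distribution vector 3 hours from Under Repair.
After 0 hours: (0.0000, 1.0000, 0.0000, 0.0000)
After 1 hour: (0.2800, 0.2200, 0.2600, 0.2400)
After 2 hours: (0.3064, 0.2492, 0.2088, 0.2356)
After 3 hours: (0.3078, 0.2452, 0.2147, 0.2323)
P(in Under Repair after 3 hours) = 0.2452

0.2452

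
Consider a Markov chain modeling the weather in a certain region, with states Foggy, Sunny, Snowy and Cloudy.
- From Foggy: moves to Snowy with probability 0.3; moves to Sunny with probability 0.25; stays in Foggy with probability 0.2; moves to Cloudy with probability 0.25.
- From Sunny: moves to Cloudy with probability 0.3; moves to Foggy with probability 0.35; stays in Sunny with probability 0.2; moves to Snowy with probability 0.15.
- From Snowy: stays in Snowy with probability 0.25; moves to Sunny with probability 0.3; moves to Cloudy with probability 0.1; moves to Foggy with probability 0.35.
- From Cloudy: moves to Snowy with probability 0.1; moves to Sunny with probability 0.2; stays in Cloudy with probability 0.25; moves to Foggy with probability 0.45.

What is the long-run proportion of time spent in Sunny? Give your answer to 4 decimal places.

Let the stationary distribution be π with π = πP and π_1 + π_2 + π_3 + π_4 = 1.
π_1 = 0.2·π_1 + 0.35·π_2 + 0.35·π_3 + 0.45·π_4
π_2 = 0.25·π_1 + 0.2·π_2 + 0.3·π_3 + 0.2·π_4
π_3 = 0.3·π_1 + 0.15·π_2 + 0.25·π_3 + 0.1·π_4
Solving with the normalization constraint gives π = (0.3244, 0.2370, 0.2079, 0.2307).
So the stationary probability of Sunny is 0.2370.

0.2370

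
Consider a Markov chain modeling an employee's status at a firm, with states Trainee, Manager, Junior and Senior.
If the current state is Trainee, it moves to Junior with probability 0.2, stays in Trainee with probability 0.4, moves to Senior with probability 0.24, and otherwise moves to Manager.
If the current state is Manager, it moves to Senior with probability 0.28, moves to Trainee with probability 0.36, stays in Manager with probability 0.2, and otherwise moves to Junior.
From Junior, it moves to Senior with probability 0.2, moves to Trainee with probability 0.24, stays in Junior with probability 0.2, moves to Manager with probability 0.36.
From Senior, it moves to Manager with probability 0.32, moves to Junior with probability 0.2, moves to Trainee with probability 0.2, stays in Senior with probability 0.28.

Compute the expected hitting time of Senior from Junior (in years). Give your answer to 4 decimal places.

Let t(s) be the expected number of years to first reach Senior from state s, with t(Senior) = 0. Conditioning on the first year:
t(Trainee) = 1 + 0.4·t(Trainee) + 0.16·t(Manager) + 0.2·t(Junior)
t(Manager) = 1 + 0.36·t(Trainee) + 0.2·t(Manager) + 0.16·t(Junior)
t(Junior) = 1 + 0.24·t(Trainee) + 0.36·t(Manager) + 0.2·t(Junior)
Solving: t(Trainee) = 4.1564, t(Manager) = 3.9777, t(Junior) = 4.2869.
Expected years from Junior to Senior: 4.2869.

4.2869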